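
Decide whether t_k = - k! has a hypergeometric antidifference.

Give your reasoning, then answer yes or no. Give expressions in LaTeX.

Compute t_(k+1)/t_k: get k + 1.
A = k + 1, B = 1, C = 1.
f must satisfy (k + 1)·f(k+1) − (1)·f(k) = 1.
d = -1 from the (1,0,0) case.
Bound -1 < 0, so the key equation has no polynomial solution.

No — key equation has no polynomial f.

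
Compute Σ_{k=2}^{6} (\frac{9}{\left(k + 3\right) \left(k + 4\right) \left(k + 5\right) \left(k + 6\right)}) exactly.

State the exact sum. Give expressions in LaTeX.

Σ = 37/3080

Step 1: r(k) = (k + 3)/(k + 7).
Normal form (A,B,C) = (k + 3, k + 7, 1).
Key eq: (k + 3)·f(k+1) = (k + 6)·f(k) + (1).
d = 3 from the (1,1,0) case.
Coefficient equations give f(k) = k*(k**2 + 12*k + 47)/180.
So s_k = (B(k−1)f/C)·t_k = (k*(k + 6)*(k**2 + 12*k + 47)/180)·t_k = k*(k**2 + 12*k + 47)/(20*(k + 3)*(k + 4)*(k + 5)).
s_(k+1) − s_k = 9/(k**4 + 18*k**3 + 119*k**2 + 342*k + 360) = t_k.
Sum = s_(7) − s_(2); s_(7) = 21/440, s_(2) = 1/28 ⇒ 37/3080.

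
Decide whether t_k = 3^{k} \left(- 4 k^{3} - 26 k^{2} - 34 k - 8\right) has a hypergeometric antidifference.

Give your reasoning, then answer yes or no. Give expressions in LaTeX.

Ratio r(k) = 3*(2*k**3 + 19*k**2 + 49*k + 36)/(2*k**3 + 13*k**2 + 17*k + 4).
Take A(k)=3, B(k)=1, C(k)=k**3 + 13*k**2/2 + 17*k/2 + 2.
Solve (3)·f(k+1) − (1)·f(k) = k**3 + 13*k**2/2 + 17*k/2 + 2.
Degrees (0,0,3) ⇒ d ≤ 3.
A polynomial solution: f(k) = (2*k**3 + 4*k**2 - 4*k + 1)/4.
Then R = B(k−1)f/C = (2*k**3 + 4*k**2 - 4*k + 1)/(2*(2*k**3 + 13*k**2 + 17*k + 4)), so s_k = R(k)·t_k = 3**k*(-2*k**3 - 4*k**2 + 4*k - 1).
Δs = 3**k*(-4*k**3 - 26*k**2 - 34*k - 8), as required.

Yes. s_k = 3^{k} \left(- 2 k^{3} - 4 k^{2} + 4 k - 1\right).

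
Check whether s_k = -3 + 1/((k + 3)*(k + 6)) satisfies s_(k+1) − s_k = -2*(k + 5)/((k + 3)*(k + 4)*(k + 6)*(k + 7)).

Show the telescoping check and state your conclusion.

valid; difference matches t_k

s_(k+1) = -3 + 1/((k + 4)*(k + 7))
s_(k+1) − s_k = 2*(-k - 5)/(k**4 + 20*k**3 + 145*k**2 + 450*k + 504)
(s_(k+1) − s_k) − t_k = 0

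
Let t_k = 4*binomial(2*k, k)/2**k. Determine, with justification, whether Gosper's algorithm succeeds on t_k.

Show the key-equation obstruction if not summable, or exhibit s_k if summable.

No — t_k has no hypergeometric antidifference.

t_(k+1)/t_k = (2*k + 1)/(k + 1).
Take A(k)=2*k + 1, B(k)=k + 1, C(k)=1.
Need (2*k + 1)·f(k+1) − (k)·f(k) = 1.
Bound: deg f ≤ -1.
d = -1 < 0 ⇒ no nonzero polynomial f; not summable.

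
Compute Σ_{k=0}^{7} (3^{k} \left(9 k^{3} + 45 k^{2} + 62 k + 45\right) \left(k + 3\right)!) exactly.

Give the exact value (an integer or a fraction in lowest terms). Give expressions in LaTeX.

Σ = 46879048339182

r(k) = 3*(9*k**4 + 108*k**3 + 467*k**2 + 877*k + 644)/(9*k**3 + 45*k**2 + 62*k + 45) after simplifying.
Gosper form: A/B · C(k+1)/C(k) with A=3*k + 12, B=1, C=k**3 + 5*k**2 + 62*k/9 + 5.
Set up (3*k + 12)·f(k+1) − (1)·f(k) − (k**3 + 5*k**2 + 62*k/9 + 5) = 0.
From deg A=1, deg B=0, deg C=3: d=2.
Solving with deg f ≤ 2: f(k) = (3*k**2 - 2*k + 3)/9.
Certificate R = B(k−1)f/C = (3*k**2 - 2*k + 3)/(9*k**3 + 45*k**2 + 62*k + 45) gives s_k = 3**k*(3*k**2 - 2*k + 3)*factorial(k + 3).
Check: Δs_k = 3**k*(9*k**3 + 45*k**2 + 62*k + 45)*factorial(k + 3). ✓
Σ_(k=0)^(7) t_k = s_(8) − s_(0) = 46879048339200 − (18) = 46879048339182.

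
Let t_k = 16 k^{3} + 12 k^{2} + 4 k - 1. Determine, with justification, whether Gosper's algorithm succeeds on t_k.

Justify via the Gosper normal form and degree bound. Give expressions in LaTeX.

r(k) = (16*k**3 + 60*k**2 + 76*k + 31)/(16*k**3 + 12*k**2 + 4*k - 1) after simplifying.
Factor: A=1; B=1; C=k**3 + 3*k**2/4 + k/4 - 1/16.
Solve (1)·f(k+1) − (1)·f(k) = k**3 + 3*k**2/4 + k/4 - 1/16.
From deg A=0, deg B=0, deg C=3: d=4.
A polynomial solution: f(k) = k*(4*k**3 - 4*k**2 - 1)/16.
R(k) = B(k−1)·f(k)/C(k) = k*(4*k**3 - 4*k**2 - 1)/(16*k**3 + 12*k**2 + 4*k - 1); s_k = R·t_k = 4*k**4 - 4*k**3 - k.
Verify: 16*k**3 + 12*k**2 + 4*k - 1 matches t_k.

Yes. s_k = 4 k^{4} - 4 k^{3} - k.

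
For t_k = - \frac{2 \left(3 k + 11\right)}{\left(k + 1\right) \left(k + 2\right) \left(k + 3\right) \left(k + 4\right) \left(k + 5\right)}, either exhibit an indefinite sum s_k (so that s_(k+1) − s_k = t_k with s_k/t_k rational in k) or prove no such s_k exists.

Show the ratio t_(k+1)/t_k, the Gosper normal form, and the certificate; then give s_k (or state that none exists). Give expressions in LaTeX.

s_k = \frac{k \left(- k^{2} - 7 k - 14\right)}{4 \left(k^{3} + 7 k^{2} + 14 k + 8\right)}

Step 1: r(k) = (k + 1)*(3*k + 14)/((k + 6)*(3*k + 11)).
A = k + 1, B = k + 6, C = k + 11/3.
f must satisfy (k + 1)·f(k+1) − (k + 5)·f(k) = k + 11/3.
deg f ≤ 4 (via 1,1,1).
Solve for f: f(k) = k*(k + 3)*(k**2 + 7*k + 14)/24 (degree 4 ≤ 4).
Then R = B(k−1)f/C = k*(k + 3)*(k + 5)*(k**2 + 7*k + 14)/(8*(3*k + 11)), so s_k = R(k)·t_k = k*(-k**2 - 7*k - 14)/(4*(k**3 + 7*k**2 + 14*k + 8)).
s_(k+1) − s_k = 2*(-3*k - 11)/(k**5 + 15*k**4 + 85*k**3 + 225*k**2 + 274*k + 120) = t_k.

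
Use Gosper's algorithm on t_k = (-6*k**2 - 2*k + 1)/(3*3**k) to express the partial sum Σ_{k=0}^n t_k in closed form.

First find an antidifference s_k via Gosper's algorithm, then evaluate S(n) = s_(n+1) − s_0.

S(n) = 3**(-n - 1)*(-3**(n + 2) + 3*n**2 + 10*n + 10)

Step 1: r(k) = (6*k**2 + 14*k + 7)/(3*(6*k**2 + 2*k - 1)).
Gosper form: A/B · C(k+1)/C(k) with A=1/3, B=1, C=k**2 + k/3 - 1/6.
f must satisfy (1/3)·f(k+1) − (1)·f(k) = k**2 + k/3 - 1/6.
Bound: deg f ≤ 2.
A polynomial solution: f(k) = -(3*k**2 + 4*k + 3)/2.
Get s_k = R·t_k = (3*k**2 + 4*k + 3)/3**k with R(k) = B(k−1)f(k)/C(k) = -3*(3*k**2 + 4*k + 3)/(6*k**2 + 2*k - 1).
Verify: (-6*k**2 - 2*k + 1)/(3*3**k) matches t_k.
Σ_(k=0)^n t_k = s_(n+1) − s_(0) = (3**(-n - 1)*(3*n**2 + 10*n + 10)) − (3), i.e. 3**(-n - 1)*(-3**(n + 2) + 3*n**2 + 10*n + 10).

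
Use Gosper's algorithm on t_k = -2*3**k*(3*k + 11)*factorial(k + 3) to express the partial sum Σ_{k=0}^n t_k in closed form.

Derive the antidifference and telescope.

t_(k+1)/t_k = 3*(k + 4)*(3*k + 14)/(3*k + 11).
So A=3*k + 12 and B=1, with C=k + 11/3.
Solve (3*k + 12)·f(k+1) − (1)·f(k) = k + 11/3.
d = 0 from the (1,0,1) case.
Match coefficients ⇒ f(k) = 1/3.
R(k) = B(k−1)·f(k)/C(k) = 1/(3*k + 11); s_k = R·t_k = -2*3**k*factorial(k + 3).
Δs = -2*3**k*(3*k + 11)*factorial(k + 3), as required.
Σ_(k=0)^n t_k = s_(n+1) − s_(0) = (-6*3**n*factorial(n + 4)) − (-12), i.e. -6*3**n*factorial(n + 4) + 12.

S(n) = -6*3**n*factorial(n + 4) + 12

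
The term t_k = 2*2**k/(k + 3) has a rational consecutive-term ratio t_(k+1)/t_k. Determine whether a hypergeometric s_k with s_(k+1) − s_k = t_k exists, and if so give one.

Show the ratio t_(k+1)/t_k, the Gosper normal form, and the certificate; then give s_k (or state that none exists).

t_(k+1)/t_k = 2*(k + 3)/(k + 4).
So A=2*k + 6 and B=k + 4, with C=1.
Key eq: (2*k + 6)·f(k+1) = (k + 3)·f(k) + (1).
Degrees (1,1,0) ⇒ d ≤ -1.
Negative degree bound (-1): no f exists, t_k not Gosper-summable.

no hypergeometric antidifference exists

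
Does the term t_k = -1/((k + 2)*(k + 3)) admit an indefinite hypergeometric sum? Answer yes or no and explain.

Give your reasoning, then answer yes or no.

t_(k+1)/t_k = (k + 2)/(k + 4).
A = k + 2, B = k + 4, C = 1.
Set up (k + 2)·f(k+1) − (k + 3)·f(k) − (1) = 0.
deg f ≤ 1 (via 1,1,0).
A polynomial solution: f(k) = k/2.
Get s_k = R·t_k = -k/(2*k + 4) with R(k) = B(k−1)f(k)/C(k) = k*(k + 3)/2.
Check: Δs_k = -1/(k**2 + 5*k + 6). ✓

Yes. s_k = -k/(2*k + 4).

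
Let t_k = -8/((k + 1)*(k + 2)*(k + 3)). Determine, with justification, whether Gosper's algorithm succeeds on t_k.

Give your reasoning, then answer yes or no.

Yes. s_k = 2*k*(-k - 3)/((k + 1)*(k + 2)).

Ratio r(k) = (k + 1)/(k + 4).
A = k + 1, B = k + 4, C = 1.
Need (k + 1)·f(k+1) − (k + 3)·f(k) = 1.
Bound: deg f ≤ 2.
Match coefficients ⇒ f(k) = k*(k + 3)/4.
Get s_k = R·t_k = 2*k*(-k - 3)/((k + 1)*(k + 2)) with R(k) = B(k−1)f(k)/C(k) = k*(k + 3)**2/4.
Δs = -8/(k**3 + 6*k**2 + 11*k + 6), as required.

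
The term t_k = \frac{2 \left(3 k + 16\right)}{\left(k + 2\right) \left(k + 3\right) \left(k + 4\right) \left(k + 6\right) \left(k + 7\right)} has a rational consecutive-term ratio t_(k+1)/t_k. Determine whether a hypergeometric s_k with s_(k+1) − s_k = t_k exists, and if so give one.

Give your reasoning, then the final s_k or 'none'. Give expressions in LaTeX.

Compute t_(k+1)/t_k: get (k + 2)*(k + 6)*(3*k + 19)/((k + 5)*(k + 8)*(3*k + 16)).
So A=k + 2 and B=k + 8, with C=k**2 + 31*k/3 + 80/3.
f must satisfy (k + 2)·f(k+1) − (k + 7)·f(k) = k**2 + 31*k/3 + 80/3.
deg f ≤ 5 (via 1,1,2).
Solving with deg f ≤ 5: f(k) = k*(k + 4)*(k + 5)*(k**2 + 11*k + 36)/108.
Certificate R = B(k−1)f/C = k*(k + 4)*(k + 7)*(k**2 + 11*k + 36)/(36*(3*k + 16)) gives s_k = k*(k**2 + 11*k + 36)/(18*(k**3 + 11*k**2 + 36*k + 36)).
s_(k+1) − s_k = 2*(3*k + 16)/(k**5 + 22*k**4 + 185*k**3 + 740*k**2 + 1404*k + 1008) = t_k.

s_k = \frac{k \left(k^{2} + 11 k + 36\right)}{18 \left(k^{3} + 11 k^{2} + 36 k + 36\right)}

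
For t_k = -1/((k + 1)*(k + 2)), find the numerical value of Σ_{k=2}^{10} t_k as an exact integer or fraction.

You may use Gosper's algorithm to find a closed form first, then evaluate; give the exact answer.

Σ = -1/4

Compute t_(k+1)/t_k: get (k + 1)/(k + 3).
Take A(k)=k + 1, B(k)=k + 3, C(k)=1.
Set up (k + 1)·f(k+1) − (k + 2)·f(k) − (1) = 0.
deg f ≤ 1 (via 1,1,0).
Match coefficients ⇒ f(k) = k.
So s_k = (B(k−1)f/C)·t_k = (k*(k + 2))·t_k = -k/(k + 1).
Δs = -1/(k**2 + 3*k + 2), as required.
Telescoping: Σ = s_(11) − s_(2) = -11/12 − (-2/3) = -1/4.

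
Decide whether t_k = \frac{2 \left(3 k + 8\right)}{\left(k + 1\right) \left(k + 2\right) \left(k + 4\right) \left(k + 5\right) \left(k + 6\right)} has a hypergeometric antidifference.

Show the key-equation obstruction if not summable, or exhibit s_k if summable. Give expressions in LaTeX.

Compute t_(k+1)/t_k: get (k + 1)*(k + 4)*(3*k + 11)/((k + 3)*(k + 7)*(3*k + 8)).
Take A(k)=k + 1, B(k)=k + 7, C(k)=k**2 + 17*k/3 + 8.
Set up (k + 1)·f(k+1) − (k + 6)·f(k) − (k**2 + 17*k/3 + 8) = 0.
deg f ≤ 5 (via 1,1,2).
Solve for f: f(k) = k*(k + 2)*(k + 3)*(k**2 + 10*k + 29)/60 (degree 5 ≤ 5).
Certificate R = B(k−1)f/C = k*(k + 2)*(k + 6)*(k**2 + 10*k + 29)/(20*(3*k + 8)) gives s_k = k*(k**2 + 10*k + 29)/(10*(k**3 + 10*k**2 + 29*k + 20)).
Verify: 2*(3*k + 8)/(k**5 + 18*k**4 + 121*k**3 + 372*k**2 + 508*k + 240) matches t_k.

Yes. s_k = \frac{k \left(k^{2} + 10 k + 29\right)}{10 \left(k^{3} + 10 k^{2} + 29 k + 20\right)}.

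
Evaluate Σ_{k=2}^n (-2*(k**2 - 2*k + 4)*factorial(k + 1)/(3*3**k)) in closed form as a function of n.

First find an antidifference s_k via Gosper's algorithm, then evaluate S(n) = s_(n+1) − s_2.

S(n) = -2*3**(-n - 1)*(n - 1)*factorial(n + 2)

t_(k+1)/t_k = (k + 2)*(-2*k + (k + 1)**2 + 2)/(3*(k**2 - 2*k + 4)).
A = k/3 + 2/3, B = 1, C = k**2 - 2*k + 4.
Set up (k/3 + 2/3)·f(k+1) − (1)·f(k) − (k**2 - 2*k + 4) = 0.
deg f ≤ 1 (via 1,0,2).
A polynomial solution: f(k) = 3*(k - 2).
So s_k = (B(k−1)f/C)·t_k = (3*(k - 2)/(k**2 - 2*k + 4))·t_k = -2*(k - 2)*factorial(k + 1)/3**k.
Verify: -2*(k**2 - 2*k + 4)*factorial(k + 1)/(3*3**k) matches t_k.
Evaluate: s_(n+1) = -2*3**(-n - 1)*(n - 1)*factorial(n + 2); subtract s_(2) = 0 ⇒ S(n) = -2*3**(-n - 1)*(n - 1)*factorial(n + 2).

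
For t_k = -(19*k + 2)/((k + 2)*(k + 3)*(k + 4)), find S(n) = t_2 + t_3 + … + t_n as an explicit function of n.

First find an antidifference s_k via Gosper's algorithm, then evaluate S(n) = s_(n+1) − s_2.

Step 1: r(k) = (k + 2)*(19*k + 21)/((k + 5)*(19*k + 2)).
Factor: A=k + 2; B=k + 5; C=k + 2/19.
Need (k + 2)·f(k+1) − (k + 4)·f(k) = k + 2/19.
deg f ≤ 2 (via 1,1,1).
A polynomial solution: f(k) = k*(10*k - 7)/57.
So s_k = (B(k−1)f/C)·t_k = (k*(k + 4)*(10*k - 7)/(3*(19*k + 2)))·t_k = k*(7 - 10*k)/(3*(k + 2)*(k + 3)).
s_(k+1) − s_k = (-19*k - 2)/(k**3 + 9*k**2 + 26*k + 24) = t_k.
Σ_(k=2)^n t_k = s_(n+1) − s_(2) = ((-10*n**2 - 13*n - 3)/(3*(n**2 + 7*n + 12))) − (-13/30), i.e. (-29*n**2 - 13*n + 42)/(10*(n**2 + 7*n + 12)).

S(n) = (-29*n**2 - 13*n + 42)/(10*(n**2 + 7*n + 12))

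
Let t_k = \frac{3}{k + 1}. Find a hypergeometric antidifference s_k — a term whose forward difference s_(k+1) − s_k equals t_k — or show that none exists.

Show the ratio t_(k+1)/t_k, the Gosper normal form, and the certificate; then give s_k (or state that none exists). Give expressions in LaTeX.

Ratio r(k) = (k + 1)/(k + 2).
Factor: A=k + 1; B=k + 2; C=1.
f must satisfy (k + 1)·f(k+1) − (k + 1)·f(k) = 1.
From deg A=1, deg B=1, deg C=0: d=0.
Generic f = c0 gives residual -1; -1 = 0 cannot hold, so t_k is not Gosper-summable.

not Gosper-summable; s_k does not exist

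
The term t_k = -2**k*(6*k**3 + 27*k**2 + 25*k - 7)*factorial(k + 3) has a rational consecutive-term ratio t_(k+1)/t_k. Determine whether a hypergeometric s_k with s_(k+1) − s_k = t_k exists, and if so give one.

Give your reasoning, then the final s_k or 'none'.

Ratio r(k) = 2*(6*k**4 + 69*k**3 + 277*k**2 + 439*k + 204)/(6*k**3 + 27*k**2 + 25*k - 7).
Gosper form: A/B · C(k+1)/C(k) with A=2*k + 8, B=1, C=k**3 + 9*k**2/2 + 25*k/6 - 7/6.
Set up (2*k + 8)·f(k+1) − (1)·f(k) − (k**3 + 9*k**2/2 + 25*k/6 - 7/6) = 0.
deg f ≤ 2 (via 1,0,3).
Match coefficients ⇒ f(k) = (3*k**2 - 3*k - 1)/6.
R(k) = B(k−1)·f(k)/C(k) = (3*k**2 - 3*k - 1)/(6*k**3 + 27*k**2 + 25*k - 7); s_k = R·t_k = 2**k*(-3*k**2 + 3*k + 1)*factorial(k + 3).
Check: Δs_k = -2**k*(6*k**3 + 27*k**2 + 25*k - 7)*factorial(k + 3). ✓

s_k = 2**k*(-3*k**2 + 3*k + 1)*factorial(k + 3)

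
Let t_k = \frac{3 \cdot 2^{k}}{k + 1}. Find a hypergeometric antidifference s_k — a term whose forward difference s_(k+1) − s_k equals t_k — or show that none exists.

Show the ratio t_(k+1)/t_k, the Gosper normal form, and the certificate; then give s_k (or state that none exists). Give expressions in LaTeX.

Step 1: r(k) = 2*(k + 1)/(k + 2).
Factor: A=2*k + 2; B=k + 2; C=1.
Need (2*k + 2)·f(k+1) − (k + 1)·f(k) = 1.
Bound: deg f ≤ -1.
d = -1 < 0 ⇒ no nonzero polynomial f; not summable.

none (Gosper's algorithm certifies no s_k)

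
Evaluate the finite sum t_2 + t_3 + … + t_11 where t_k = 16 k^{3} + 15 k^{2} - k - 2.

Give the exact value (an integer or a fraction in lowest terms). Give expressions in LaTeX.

Σ = 77170

Ratio r(k) = (16*k**3 + 63*k**2 + 77*k + 28)/(16*k**3 + 15*k**2 - k - 2).
Take A(k)=1, B(k)=1, C(k)=k**3 + 15*k**2/16 - k/16 - 1/8.
Set up (1)·f(k+1) − (1)·f(k) − (k**3 + 15*k**2/16 - k/16 - 1/8) = 0.
From deg A=0, deg B=0, deg C=3: d=4.
Solve for f: f(k) = k*(4*k**3 - 3*k**2 - 4*k + 1)/16 (degree 4 ≤ 4).
Certificate R = B(k−1)f/C = k*(4*k**3 - 3*k**2 - 4*k + 1)/(16*k**3 + 15*k**2 - k - 2) gives s_k = k*(4*k**3 - 3*k**2 - 4*k + 1).
Check: Δs_k = 16*k**3 + 15*k**2 - k - 2. ✓
Σ_(k=2)^(11) t_k = s_(12) − s_(2) = 77196 − (26) = 77170.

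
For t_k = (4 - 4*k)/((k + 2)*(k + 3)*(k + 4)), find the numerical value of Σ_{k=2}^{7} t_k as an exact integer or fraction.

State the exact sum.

Σ = -21/110

Step 1: r(k) = k*(k + 2)/((k - 1)*(k + 5)).
Take A(k)=k + 2, B(k)=k + 5, C(k)=k - 1.
f must satisfy (k + 2)·f(k+1) − (k + 4)·f(k) = k - 1.
d = 2 from the (1,1,1) case.
A polynomial solution: f(k) = k*(k - 7)/12.
Then R = B(k−1)f/C = k*(k - 7)*(k + 4)/(12*(k - 1)), so s_k = R(k)·t_k = -k*(k - 7)/(3*(k + 2)*(k + 3)).
Check: Δs_k = 4*(1 - k)/(k**3 + 9*k**2 + 26*k + 24). ✓
Telescoping: Σ = s_(8) − s_(2) = -4/165 − (1/6) = -21/110.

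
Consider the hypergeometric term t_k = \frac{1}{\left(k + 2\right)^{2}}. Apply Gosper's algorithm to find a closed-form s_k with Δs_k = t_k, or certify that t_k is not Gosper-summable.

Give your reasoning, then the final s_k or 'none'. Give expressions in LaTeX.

none — t_k is not Gosper-summable

r(k) = (k + 2)**2/(k + 3)**2 after simplifying.
A = k**2 + 4*k + 4, B = k**2 + 6*k + 9, C = 1.
Set up (k**2 + 4*k + 4)·f(k+1) − (k**2 + 4*k + 4)·f(k) − (1) = 0.
deg f ≤ 0 (via 2,2,0).
Write f(k) = c0. Then LHS − RHS = -1, requiring -1 = 0: contradictory. No certificate.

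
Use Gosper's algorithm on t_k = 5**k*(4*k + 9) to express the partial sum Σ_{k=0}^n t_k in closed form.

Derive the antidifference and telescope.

S(n) = 5*5**n*n + 10*5**n - 1

Ratio r(k) = 5*(4*k + 13)/(4*k + 9).
Factor: A=5; B=1; C=k + 9/4.
Key eq: (5)·f(k+1) = (1)·f(k) + (k + 9/4).
d = 1 from the (0,0,1) case.
Match coefficients ⇒ f(k) = (k + 1)/4.
Then R = B(k−1)f/C = (k + 1)/(4*k + 9), so s_k = R(k)·t_k = 5**k*(k + 1).
Δs = 5**k*(4*k + 9), as required.
Σ_(k=0)^n t_k = s_(n+1) − s_(0) = (5**(n + 1)*(n + 2)) − (1), i.e. 5*5**n*n + 10*5**n - 1.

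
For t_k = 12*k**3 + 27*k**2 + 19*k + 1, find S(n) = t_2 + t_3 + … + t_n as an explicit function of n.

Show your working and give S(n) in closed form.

Compute t_(k+1)/t_k: get (12*k**3 + 63*k**2 + 109*k + 59)/(12*k**3 + 27*k**2 + 19*k + 1).
Take A(k)=1, B(k)=1, C(k)=k**3 + 9*k**2/4 + 19*k/12 + 1/12.
Need (1)·f(k+1) − (1)·f(k) = k**3 + 9*k**2/4 + 19*k/12 + 1/12.
From deg A=0, deg B=0, deg C=3: d=4.
Coefficient equations give f(k) = k*(3*k**3 + 3*k**2 - k - 4)/12.
Get s_k = R·t_k = k*(3*k**3 + 3*k**2 - k - 4) with R(k) = B(k−1)f(k)/C(k) = k*(3*k**3 + 3*k**2 - k - 4)/(12*k**3 + 27*k**2 + 19*k + 1).
s_(k+1) − s_k = 12*k**3 + 27*k**2 + 19*k + 1 = t_k.
Σ_(k=2)^n t_k = s_(n+1) − s_(2) = (3*n**4 + 15*n**3 + 26*n**2 + 15*n + 1) − (60), i.e. 3*n**4 + 15*n**3 + 26*n**2 + 15*n - 59.

S(n) = 3*n**4 + 15*n**3 + 26*n**2 + 15*n - 59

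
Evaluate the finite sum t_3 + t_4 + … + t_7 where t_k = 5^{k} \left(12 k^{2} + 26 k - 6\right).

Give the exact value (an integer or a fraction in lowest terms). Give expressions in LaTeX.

Σ = 70310000

Compute t_(k+1)/t_k: get 5*(6*k**2 + 25*k + 16)/(6*k**2 + 13*k - 3).
Gosper form: A/B · C(k+1)/C(k) with A=5, B=1, C=k**2 + 13*k/6 - 1/2.
f must satisfy (5)·f(k+1) − (1)·f(k) = k**2 + 13*k/6 - 1/2.
deg f ≤ 2 (via 0,0,2).
Solving with deg f ≤ 2: f(k) = (k + 1)*(3*k - 4)/12.
Then R = B(k−1)f/C = (k + 1)*(3*k - 4)/(2*(6*k**2 + 13*k - 3)), so s_k = R(k)·t_k = 5**k*(3*k**2 - k - 4).
Verify: 5**k*(12*k**2 + 26*k - 6) matches t_k.
Telescoping: Σ = s_(8) − s_(3) = 70312500 − (2500) = 70310000.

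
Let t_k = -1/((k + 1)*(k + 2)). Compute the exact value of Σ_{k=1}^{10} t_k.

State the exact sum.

Σ = -5/12

r(k) = (k + 1)/(k + 3) after simplifying.
A = k + 1, B = k + 3, C = 1.
Set up (k + 1)·f(k+1) − (k + 2)·f(k) − (1) = 0.
From deg A=1, deg B=1, deg C=0: d=1.
Solving with deg f ≤ 1: f(k) = k.
R(k) = B(k−1)·f(k)/C(k) = k*(k + 2); s_k = R·t_k = -k/(k + 1).
Verify: -1/(k**2 + 3*k + 2) matches t_k.
Σ_(k=1)^(10) t_k = s_(11) − s_(1) = -11/12 − (-1/2) = -5/12.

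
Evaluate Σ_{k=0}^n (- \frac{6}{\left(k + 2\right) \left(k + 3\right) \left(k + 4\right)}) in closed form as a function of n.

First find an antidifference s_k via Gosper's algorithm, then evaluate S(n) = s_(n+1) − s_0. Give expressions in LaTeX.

r(k) = (k + 2)/(k + 5) after simplifying.
A = k + 2, B = k + 5, C = 1.
f must satisfy (k + 2)·f(k+1) − (k + 4)·f(k) = 1.
Degrees (1,1,0) ⇒ d ≤ 2.
Coefficient equations give f(k) = k*(k + 5)/12.
Get s_k = R·t_k = k*(-k - 5)/(2*(k + 2)*(k + 3)) with R(k) = B(k−1)f(k)/C(k) = k*(k + 4)*(k + 5)/12.
Verify: -6/(k**3 + 9*k**2 + 26*k + 24) matches t_k.
Evaluate: s_(n+1) = (-n**2 - 7*n - 6)/(2*(n**2 + 7*n + 12)); subtract s_(0) = 0 ⇒ S(n) = (-n**2 - 7*n - 6)/(2*(n**2 + 7*n + 12)).

S(n) = \frac{- n^{2} - 7 n - 6}{2 \left(n^{2} + 7 n + 12\right)}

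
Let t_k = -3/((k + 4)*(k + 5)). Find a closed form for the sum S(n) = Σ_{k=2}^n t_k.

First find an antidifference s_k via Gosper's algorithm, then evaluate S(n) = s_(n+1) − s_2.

t_(k+1)/t_k = (k + 4)/(k + 6).
Factor: A=k + 4; B=k + 6; C=1.
Key eq: (k + 4)·f(k+1) = (k + 5)·f(k) + (1).
Bound: deg f ≤ 1.
Solve for f: f(k) = k/4 (degree 1 ≤ 1).
R(k) = B(k−1)·f(k)/C(k) = k*(k + 5)/4; s_k = R·t_k = -3*k/(4*k + 16).
Δs = -3/(k**2 + 9*k + 20), as required.
Evaluate: s_(n+1) = 3*(-n - 1)/(4*(n + 5)); subtract s_(2) = -1/4 ⇒ S(n) = (1 - n)/(2*(n + 5)).

S(n) = (1 - n)/(2*(n + 5))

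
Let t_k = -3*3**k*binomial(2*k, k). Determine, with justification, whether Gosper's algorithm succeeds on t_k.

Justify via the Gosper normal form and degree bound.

t_(k+1)/t_k = 6*(2*k + 1)/(k + 1).
A = 12*k + 6, B = k + 1, C = 1.
Key eq: (12*k + 6)·f(k+1) = (k)·f(k) + (1).
Bound: deg f ≤ -1.
deg f ≤ -1 is impossible — no certificate.

No — key equation has no polynomial f.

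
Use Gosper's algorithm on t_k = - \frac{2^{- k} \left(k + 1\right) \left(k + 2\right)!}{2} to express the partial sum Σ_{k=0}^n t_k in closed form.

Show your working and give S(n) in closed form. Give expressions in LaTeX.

S(n) = 2 - \frac{2^{- n} \left(n + 3\right)!}{2}

Step 1: r(k) = (k + 2)*(k + 3)/(2*(k + 1)).
Gosper form: A/B · C(k+1)/C(k) with A=k/2 + 3/2, B=1, C=k + 1.
Set up (k/2 + 3/2)·f(k+1) − (1)·f(k) − (k + 1) = 0.
Bound: deg f ≤ 0.
Solve for f: f(k) = 2 (degree 0 ≤ 0).
Then R = B(k−1)f/C = 2/(k + 1), so s_k = R(k)·t_k = -factorial(k + 2)/2**k.
s_(k+1) − s_k = -(k + 1)*factorial(k + 2)/(2*2**k) = t_k.
Evaluate: s_(n+1) = -2**(-n - 1)*factorial(n + 3); subtract s_(0) = -2 ⇒ S(n) = 2 - factorial(n + 3)/(2*2**n).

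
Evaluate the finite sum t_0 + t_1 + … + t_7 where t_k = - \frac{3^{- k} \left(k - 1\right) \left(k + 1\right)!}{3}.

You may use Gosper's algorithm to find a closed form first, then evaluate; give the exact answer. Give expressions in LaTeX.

t_(k+1)/t_k = k*(k + 2)/(3*(k - 1)).
A = k/3 + 2/3, B = 1, C = k - 1.
Key eq: (k/3 + 2/3)·f(k+1) = (1)·f(k) + (k - 1).
d = 0 from the (1,0,1) case.
Solving with deg f ≤ 0: f(k) = 3.
R(k) = B(k−1)·f(k)/C(k) = 3/(k - 1); s_k = R·t_k = -factorial(k + 1)/3**k.
Δs = -(k - 1)*factorial(k + 1)/(3*3**k), as required.
Evaluate s at k=8 and k=0: -4480/81 and -1; difference -4399/81.

Σ = -4399/81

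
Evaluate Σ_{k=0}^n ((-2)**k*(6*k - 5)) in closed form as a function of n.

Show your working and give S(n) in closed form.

S(n) = (-2)**(n + 1) + (-2)**(n + 2)*n - 3

Step 1: r(k) = 2*(-6*k - 1)/(6*k - 5).
Gosper form: A/B · C(k+1)/C(k) with A=-2, B=1, C=k - 5/6.
Key eq: (-2)·f(k+1) = (1)·f(k) + (k - 5/6).
deg f ≤ 1 (via 0,0,1).
Solving with deg f ≤ 1: f(k) = -(2*k - 3)/6.
Then R = B(k−1)f/C = -(2*k - 3)/(6*k - 5), so s_k = R(k)·t_k = (-2)**k*(3 - 2*k).
Check: Δs_k = (-2)**k*(6*k - 5). ✓
Σ_(k=0)^n t_k = s_(n+1) − s_(0) = ((-2)**(n + 1)*(1 - 2*n)) − (3), i.e. (-2)**(n + 1) + (-2)**(n + 2)*n - 3.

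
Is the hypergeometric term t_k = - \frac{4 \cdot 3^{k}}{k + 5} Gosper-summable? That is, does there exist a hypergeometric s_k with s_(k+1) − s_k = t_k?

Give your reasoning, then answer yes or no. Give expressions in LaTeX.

t_(k+1)/t_k = 3*(k + 5)/(k + 6).
Factor: A=3*k + 15; B=k + 6; C=1.
Set up (3*k + 15)·f(k+1) − (k + 5)·f(k) − (1) = 0.
Degrees (1,1,0) ⇒ d ≤ -1.
Bound -1 < 0, so the key equation has no polynomial solution.

No — key equation has no polynomial f.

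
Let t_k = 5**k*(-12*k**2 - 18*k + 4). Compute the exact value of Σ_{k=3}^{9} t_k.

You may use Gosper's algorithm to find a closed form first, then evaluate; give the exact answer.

r(k) = 5*(6*k**2 + 21*k + 13)/(6*k**2 + 9*k - 2) after simplifying.
A = 5, B = 1, C = k**2 + 3*k/2 - 1/3.
Need (5)·f(k+1) − (1)·f(k) = k**2 + 3*k/2 - 1/3.
deg f ≤ 2 (via 0,0,2).
A polynomial solution: f(k) = (3*k**2 - 3*k - 1)/12.
Get s_k = R·t_k = 5**k*(-3*k**2 + 3*k + 1) with R(k) = B(k−1)f(k)/C(k) = (3*k**2 - 3*k - 1)/(2*(6*k**2 + 9*k - 2)).
Δs = 5**k*(-12*k**2 - 18*k + 4), as required.
Evaluate s at k=10 and k=3: -2626953125 and -2125; difference -2626951000.

Σ = -2626951000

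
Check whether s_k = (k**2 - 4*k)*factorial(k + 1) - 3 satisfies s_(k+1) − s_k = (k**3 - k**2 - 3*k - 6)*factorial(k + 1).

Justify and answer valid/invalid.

Valid: the claim telescopes to t_k.

s_(k+1) = -(4*k - (k + 1)**2 + 4)*factorial(k + 2) - 3
s_(k+1) − s_k = (k**3 - k**2 - 3*k - 6)*factorial(k + 1)
(s_(k+1) − s_k) − t_k = 0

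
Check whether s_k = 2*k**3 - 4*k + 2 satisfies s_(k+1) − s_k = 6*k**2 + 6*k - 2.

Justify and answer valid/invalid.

valid (s_(k+1) − s_k reduces to t_k)

s_(k+1) = -4*k + 2*(k + 1)**3 - 2
s_(k+1) − s_k = 6*k**2 + 6*k - 2
(s_(k+1) − s_k) − t_k = 0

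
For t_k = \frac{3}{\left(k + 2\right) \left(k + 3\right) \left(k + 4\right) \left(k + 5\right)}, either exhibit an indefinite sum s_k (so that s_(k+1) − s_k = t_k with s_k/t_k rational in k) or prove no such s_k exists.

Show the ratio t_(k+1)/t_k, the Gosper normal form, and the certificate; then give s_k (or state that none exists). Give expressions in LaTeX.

s_k = \frac{k \left(k^{2} + 9 k + 26\right)}{24 \left(k + 2\right) \left(k + 3\right) \left(k + 4\right)}

r(k) = (k + 2)/(k + 6) after simplifying.
Take A(k)=k + 2, B(k)=k + 6, C(k)=1.
Set up (k + 2)·f(k+1) − (k + 5)·f(k) − (1) = 0.
deg f ≤ 3 (via 1,1,0).
A polynomial solution: f(k) = k*(k**2 + 9*k + 26)/72.
Certificate R = B(k−1)f/C = k*(k + 5)*(k**2 + 9*k + 26)/72 gives s_k = k*(k**2 + 9*k + 26)/(24*(k + 2)*(k + 3)*(k + 4)).
s_(k+1) − s_k = 3/(k**4 + 14*k**3 + 71*k**2 + 154*k + 120) = t_k.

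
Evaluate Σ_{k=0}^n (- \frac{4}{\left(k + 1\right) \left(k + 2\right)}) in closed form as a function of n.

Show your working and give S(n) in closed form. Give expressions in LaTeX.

S(n) = \frac{4 \left(- n - 1\right)}{n + 2}

The ratio is (k + 1)/(k + 3).
A = k + 1, B = k + 3, C = 1.
Need (k + 1)·f(k+1) − (k + 2)·f(k) = 1.
From deg A=1, deg B=1, deg C=0: d=1.
Solving with deg f ≤ 1: f(k) = k.
R(k) = B(k−1)·f(k)/C(k) = k*(k + 2); s_k = R·t_k = -4*k/(k + 1).
Verify: -4/(k**2 + 3*k + 2) matches t_k.
Σ_(k=0)^n t_k = s_(n+1) − s_(0) = (4*(-n - 1)/(n + 2)) − (0), i.e. 4*(-n - 1)/(n + 2).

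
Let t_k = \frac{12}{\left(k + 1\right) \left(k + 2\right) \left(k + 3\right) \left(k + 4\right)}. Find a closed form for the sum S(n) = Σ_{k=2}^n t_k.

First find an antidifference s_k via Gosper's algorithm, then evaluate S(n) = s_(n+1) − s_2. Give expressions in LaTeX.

S(n) = \frac{n^{3} + 9 n^{2} + 26 n - 36}{15 \left(n^{3} + 9 n^{2} + 26 n + 24\right)}

t_(k+1)/t_k = (k + 1)/(k + 5).
Take A(k)=k + 1, B(k)=k + 5, C(k)=1.
Key eq: (k + 1)·f(k+1) = (k + 4)·f(k) + (1).
Degrees (1,1,0) ⇒ d ≤ 3.
A polynomial solution: f(k) = k*(k**2 + 6*k + 11)/18.
So s_k = (B(k−1)f/C)·t_k = (k*(k + 4)*(k**2 + 6*k + 11)/18)·t_k = 2*k*(k**2 + 6*k + 11)/(3*(k + 1)*(k + 2)*(k + 3)).
Check: Δs_k = 12/(k**4 + 10*k**3 + 35*k**2 + 50*k + 24). ✓
Evaluate: s_(n+1) = 2*(n**3 + 9*n**2 + 26*n + 18)/(3*(n**3 + 9*n**2 + 26*n + 24)); subtract s_(2) = 3/5 ⇒ S(n) = (n**3 + 9*n**2 + 26*n - 36)/(15*(n**3 + 9*n**2 + 26*n + 24)).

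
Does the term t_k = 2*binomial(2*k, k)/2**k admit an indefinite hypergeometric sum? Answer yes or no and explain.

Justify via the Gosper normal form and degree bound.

No. Not Gosper-summable.

The ratio is (2*k + 1)/(k + 1).
Factor: A=2*k + 1; B=k + 1; C=1.
Set up (2*k + 1)·f(k+1) − (k)·f(k) − (1) = 0.
From deg A=1, deg B=1, deg C=0: d=-1.
Bound -1 < 0, so the key equation has no polynomial solution.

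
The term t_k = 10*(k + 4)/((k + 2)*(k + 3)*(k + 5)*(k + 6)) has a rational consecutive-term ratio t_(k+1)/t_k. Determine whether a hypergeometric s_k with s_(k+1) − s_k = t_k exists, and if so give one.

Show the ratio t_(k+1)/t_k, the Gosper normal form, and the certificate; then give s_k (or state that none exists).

s_k = k*(k + 7)/(2*(k**2 + 7*k + 10))

Step 1: r(k) = (k + 2)*(k + 5)**2/((k + 4)**2*(k + 7)).
So A=k + 2 and B=k + 7, with C=k**2 + 8*k + 16.
f must satisfy (k + 2)·f(k+1) − (k + 6)·f(k) = k**2 + 8*k + 16.
Degrees (1,1,2) ⇒ d ≤ 4.
Solve for f: f(k) = k*(k + 3)*(k + 4)*(k + 7)/20 (degree 4 ≤ 4).
Certificate R = B(k−1)f/C = k*(k + 3)*(k + 6)*(k + 7)/(20*(k + 4)) gives s_k = k*(k + 7)/(2*(k**2 + 7*k + 10)).
Check: Δs_k = 10*(k + 4)/(k**4 + 16*k**3 + 91*k**2 + 216*k + 180). ✓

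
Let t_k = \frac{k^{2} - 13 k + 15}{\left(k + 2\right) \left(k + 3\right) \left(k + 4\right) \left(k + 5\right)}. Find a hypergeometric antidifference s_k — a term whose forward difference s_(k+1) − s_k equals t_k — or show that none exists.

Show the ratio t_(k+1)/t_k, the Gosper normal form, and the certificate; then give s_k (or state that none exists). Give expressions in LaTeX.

t_(k+1)/t_k = (k + 2)*(-13*k + (k + 1)**2 + 2)/((k + 6)*(k**2 - 13*k + 15)).
A = k + 2, B = k + 6, C = k**2 - 13*k + 15.
Solve (k + 2)·f(k+1) − (k + 5)·f(k) = k**2 - 13*k + 15.
From deg A=1, deg B=1, deg C=2: d=3.
Coefficient equations give f(k) = k*(k**2 + k + 58)/8.
Get s_k = R·t_k = k*(k**2 + k + 58)/(8*(k + 2)*(k + 3)*(k + 4)) with R(k) = B(k−1)f(k)/C(k) = k*(k + 5)*(k**2 + k + 58)/(8*(k**2 - 13*k + 15)).
Check: Δs_k = (k**2 - 13*k + 15)/(k**4 + 14*k**3 + 71*k**2 + 154*k + 120). ✓

s_k = \frac{k \left(k^{2} + k + 58\right)}{8 \left(k + 2\right) \left(k + 3\right) \left(k + 4\right)}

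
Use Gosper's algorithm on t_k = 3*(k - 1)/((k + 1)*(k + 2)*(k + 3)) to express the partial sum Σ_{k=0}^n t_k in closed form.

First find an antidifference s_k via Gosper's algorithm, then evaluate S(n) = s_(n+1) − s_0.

S(n) = 3*(-n - 1)/(n**2 + 5*n + 6)

The ratio is k*(k + 1)/((k - 1)*(k + 4)).
Gosper form: A/B · C(k+1)/C(k) with A=k + 1, B=k + 4, C=k - 1.
Solve (k + 1)·f(k+1) − (k + 3)·f(k) = k - 1.
From deg A=1, deg B=1, deg C=1: d=2.
Match coefficients ⇒ f(k) = -k.
R(k) = B(k−1)·f(k)/C(k) = -k*(k + 3)/(k - 1); s_k = R·t_k = -3*k/((k + 1)*(k + 2)).
s_(k+1) − s_k = 3*(k - 1)/(k**3 + 6*k**2 + 11*k + 6) = t_k.
Telescope: S(n) = s_(n+1) − s_(0) = 3*(-n - 1)/(n**2 + 5*n + 6) − (0) = 3*(-n - 1)/(n**2 + 5*n + 6).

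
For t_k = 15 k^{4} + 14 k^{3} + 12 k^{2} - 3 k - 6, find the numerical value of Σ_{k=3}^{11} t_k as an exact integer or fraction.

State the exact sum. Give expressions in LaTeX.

The ratio is (15*k**4 + 74*k**3 + 144*k**2 + 123*k + 32)/(15*k**4 + 14*k**3 + 12*k**2 - 3*k - 6).
Gosper form: A/B · C(k+1)/C(k) with A=1, B=1, C=k**4 + 14*k**3/15 + 4*k**2/5 - k/5 - 2/5.
Need (1)·f(k+1) − (1)·f(k) = k**4 + 14*k**3/15 + 4*k**2/5 - k/5 - 2/5.
Bound: deg f ≤ 5.
A polynomial solution: f(k) = k*(3*k**4 - 4*k**3 + 2*k**2 - 4*k - 3)/15.
R(k) = B(k−1)·f(k)/C(k) = k*(3*k**4 - 4*k**3 + 2*k**2 - 4*k - 3)/(15*k**4 + 14*k**3 + 12*k**2 - 3*k - 6); s_k = R·t_k = k*(3*k**4 - 4*k**3 + 2*k**2 - 4*k - 3).
Check: Δs_k = 15*k**4 + 14*k**3 + 12*k**2 - 3*k - 6. ✓
Sum = s_(12) − s_(3); s_(12) = 666396, s_(3) = 414 ⇒ 665982.

Σ = 665982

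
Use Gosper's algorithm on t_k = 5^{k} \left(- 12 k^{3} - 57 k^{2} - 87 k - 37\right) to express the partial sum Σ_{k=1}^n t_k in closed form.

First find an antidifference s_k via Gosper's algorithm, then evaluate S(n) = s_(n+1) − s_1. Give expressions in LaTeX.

The ratio is 5*(12*k**3 + 93*k**2 + 237*k + 193)/(12*k**3 + 57*k**2 + 87*k + 37).
Gosper form: A/B · C(k+1)/C(k) with A=5, B=1, C=k**3 + 19*k**2/4 + 29*k/4 + 37/12.
Solve (5)·f(k+1) − (1)·f(k) = k**3 + 19*k**2/4 + 29*k/4 + 37/12.
deg f ≤ 3 (via 0,0,3).
Solving with deg f ≤ 3: f(k) = (3*k**3 + 3*k**2 + 3*k - 2)/12.
So s_k = (B(k−1)f/C)·t_k = ((3*k**3 + 3*k**2 + 3*k - 2)/(12*k**3 + 57*k**2 + 87*k + 37))·t_k = 5**k*(-3*k**3 - 3*k**2 - 3*k + 2).
Verify: 5**k*(-12*k**3 - 57*k**2 - 87*k - 37) matches t_k.
s_(n+1) = 5**(n + 1)*(-3*n**3 - 12*n**2 - 18*n - 7) and s_(1) = -35, so S(n) = -15*5**n*n**3 - 60*5**n*n**2 - 90*5**n*n - 35*5**n + 35.

S(n) = - 15 \cdot 5^{n} n^{3} - 60 \cdot 5^{n} n^{2} - 90 \cdot 5^{n} n - 35 \cdot 5^{n} + 35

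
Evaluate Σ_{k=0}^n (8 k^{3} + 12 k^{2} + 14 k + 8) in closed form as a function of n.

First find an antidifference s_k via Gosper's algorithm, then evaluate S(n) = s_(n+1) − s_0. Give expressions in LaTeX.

r(k) = (4*k**3 + 18*k**2 + 31*k + 21)/(4*k**3 + 6*k**2 + 7*k + 4) after simplifying.
Gosper form: A/B · C(k+1)/C(k) with A=1, B=1, C=k**3 + 3*k**2/2 + 7*k/4 + 1.
Key eq: (1)·f(k+1) = (1)·f(k) + (k**3 + 3*k**2/2 + 7*k/4 + 1).
d = 4 from the (0,0,3) case.
Solve for f: f(k) = k*(2*k**3 + 3*k + 3)/8 (degree 4 ≤ 4).
Get s_k = R·t_k = k*(2*k**3 + 3*k + 3) with R(k) = B(k−1)f(k)/C(k) = k*(2*k**3 + 3*k + 3)/(2*(4*k**3 + 6*k**2 + 7*k + 4)).
s_(k+1) − s_k = 8*k**3 + 12*k**2 + 14*k + 8 = t_k.
Evaluate: s_(n+1) = 2*n**4 + 8*n**3 + 15*n**2 + 17*n + 8; subtract s_(0) = 0 ⇒ S(n) = 2*n**4 + 8*n**3 + 15*n**2 + 17*n + 8.

S(n) = 2 n^{4} + 8 n^{3} + 15 n^{2} + 17 n + 8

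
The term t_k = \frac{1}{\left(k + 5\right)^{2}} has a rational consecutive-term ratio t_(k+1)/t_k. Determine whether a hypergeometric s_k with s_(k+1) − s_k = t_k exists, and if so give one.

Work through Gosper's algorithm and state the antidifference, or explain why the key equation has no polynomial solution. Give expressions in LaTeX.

Compute t_(k+1)/t_k: get (k + 5)**2/(k + 6)**2.
Normal form (A,B,C) = (k**2 + 10*k + 25, k**2 + 12*k + 36, 1).
Solve (k**2 + 10*k + 25)·f(k+1) − (k**2 + 10*k + 25)·f(k) = 1.
deg f ≤ 0 (via 2,2,0).
f = c0 ⇒ A·f(k+1) − B(k−1)·f(k) − C = -1. The system {-1 = 0} is inconsistent; no antidifference.

none — t_k is not Gosper-summable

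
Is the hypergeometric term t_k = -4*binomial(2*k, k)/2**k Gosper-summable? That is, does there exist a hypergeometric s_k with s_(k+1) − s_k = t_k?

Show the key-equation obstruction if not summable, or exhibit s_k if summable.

No — negative degree bound, so no certificate f.

r(k) = (2*k + 1)/(k + 1) after simplifying.
Gosper form: A/B · C(k+1)/C(k) with A=2*k + 1, B=k + 1, C=1.
Solve (2*k + 1)·f(k+1) − (k)·f(k) = 1.
Degrees (1,1,0) ⇒ d ≤ -1.
Bound -1 < 0, so the key equation has no polynomial solution.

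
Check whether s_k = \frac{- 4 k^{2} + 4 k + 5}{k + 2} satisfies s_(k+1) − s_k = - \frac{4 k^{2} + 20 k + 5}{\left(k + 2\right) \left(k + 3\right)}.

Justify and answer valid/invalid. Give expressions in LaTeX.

Valid: the claim telescopes to t_k.

s_(k+1) = (-4*k**2 - 4*k + 5)/(k + 3)
s_(k+1) − s_k = (-4*k**2 - 20*k - 5)/(k**2 + 5*k + 6)
(s_(k+1) − s_k) − t_k = 0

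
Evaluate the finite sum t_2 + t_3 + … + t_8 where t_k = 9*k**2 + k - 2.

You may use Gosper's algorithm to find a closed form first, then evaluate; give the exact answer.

Σ = 1848

Ratio r(k) = (k + 9*(k + 1)**2 - 1)/(9*k**2 + k - 2).
Factor: A=1; B=1; C=k**2 + k/9 - 2/9.
Set up (1)·f(k+1) − (1)·f(k) − (k**2 + k/9 - 2/9) = 0.
deg f ≤ 3 (via 0,0,2).
A polynomial solution: f(k) = k*(3*k**2 - 4*k - 1)/9.
Then R = B(k−1)f/C = k*(3*k**2 - 4*k - 1)/(9*k**2 + k - 2), so s_k = R(k)·t_k = k*(3*k**2 - 4*k - 1).
Δs = 9*k**2 + k - 2, as required.
Evaluate s at k=9 and k=2: 1854 and 6; difference 1848.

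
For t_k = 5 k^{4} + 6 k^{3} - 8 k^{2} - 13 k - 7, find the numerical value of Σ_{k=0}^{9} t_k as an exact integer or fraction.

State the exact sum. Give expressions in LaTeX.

Step 1: r(k) = (5*k**4 + 26*k**3 + 40*k**2 + 9*k - 17)/(5*k**4 + 6*k**3 - 8*k**2 - 13*k - 7).
Take A(k)=1, B(k)=1, C(k)=k**4 + 6*k**3/5 - 8*k**2/5 - 13*k/5 - 7/5.
Key eq: (1)·f(k+1) = (1)·f(k) + (k**4 + 6*k**3/5 - 8*k**2/5 - 13*k/5 - 7/5).
deg f ≤ 5 (via 0,0,4).
Coefficient equations give f(k) = k*(k**4 - k**3 - 4*k**2 - k - 2)/5.
Then R = B(k−1)f/C = k*(k**4 - k**3 - 4*k**2 - k - 2)/(5*k**4 + 6*k**3 - 8*k**2 - 13*k - 7), so s_k = R(k)·t_k = k*(k**4 - k**3 - 4*k**2 - k - 2).
Check: Δs_k = 5*k**4 + 6*k**3 - 8*k**2 - 13*k - 7. ✓
Sum = s_(10) − s_(0); s_(10) = 85880, s_(0) = 0 ⇒ 85880.

Σ = 85880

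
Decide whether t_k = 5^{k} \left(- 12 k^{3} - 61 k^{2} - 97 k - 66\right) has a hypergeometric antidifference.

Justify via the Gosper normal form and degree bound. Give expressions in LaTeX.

Yes. s_k = 5^{k} \left(- 3 k^{3} - 4 k^{2} - 3 k - 4\right).

Ratio r(k) = 5*(12*k**3 + 97*k**2 + 255*k + 236)/(12*k**3 + 61*k**2 + 97*k + 66).
So A=5 and B=1, with C=k**3 + 61*k**2/12 + 97*k/12 + 11/2.
Set up (5)·f(k+1) − (1)·f(k) − (k**3 + 61*k**2/12 + 97*k/12 + 11/2) = 0.
From deg A=0, deg B=0, deg C=3: d=3.
Solving with deg f ≤ 3: f(k) = (3*k + 4)*(k**2 + 1)/12.
R(k) = B(k−1)·f(k)/C(k) = (3*k + 4)*(k**2 + 1)/((k + 3)*(12*k**2 + 25*k + 22)); s_k = R·t_k = 5**k*(-3*k**3 - 4*k**2 - 3*k - 4).
Check: Δs_k = 5**k*(-12*k**3 - 61*k**2 - 97*k - 66). ✓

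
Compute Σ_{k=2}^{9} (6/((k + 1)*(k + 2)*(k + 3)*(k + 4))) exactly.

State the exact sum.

Σ = 23/715

Step 1: r(k) = (k + 1)/(k + 5).
Normal form (A,B,C) = (k + 1, k + 5, 1).
Solve (k + 1)·f(k+1) − (k + 4)·f(k) = 1.
d = 3 from the (1,1,0) case.
Match coefficients ⇒ f(k) = k*(k**2 + 6*k + 11)/18.
Get s_k = R·t_k = k*(k**2 + 6*k + 11)/(3*(k + 1)*(k + 2)*(k + 3)) with R(k) = B(k−1)f(k)/C(k) = k*(k + 4)*(k**2 + 6*k + 11)/18.
Verify: 6/(k**4 + 10*k**3 + 35*k**2 + 50*k + 24) matches t_k.
Sum = s_(10) − s_(2); s_(10) = 95/286, s_(2) = 3/10 ⇒ 23/715.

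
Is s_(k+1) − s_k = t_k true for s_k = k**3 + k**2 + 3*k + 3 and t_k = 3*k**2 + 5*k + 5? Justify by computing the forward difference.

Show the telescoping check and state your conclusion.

Valid — Δs_k = t_k.

s_(k+1) = k**3 + 4*k**2 + 8*k + 8
s_(k+1) − s_k = 3*k**2 + 5*k + 5
(s_(k+1) − s_k) − t_k = 0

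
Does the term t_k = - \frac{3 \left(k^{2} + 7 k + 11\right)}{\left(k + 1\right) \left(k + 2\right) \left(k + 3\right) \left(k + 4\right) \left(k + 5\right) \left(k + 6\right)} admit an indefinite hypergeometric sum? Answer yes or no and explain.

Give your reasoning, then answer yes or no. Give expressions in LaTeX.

Yes. s_k = \frac{k \left(- k^{2} - 9 k - 23\right)}{15 \left(k^{3} + 9 k^{2} + 23 k + 15\right)}.

Step 1: r(k) = (k + 1)*(7*k + (k + 1)**2 + 18)/((k + 7)*(k**2 + 7*k + 11)).
Factor: A=k + 1; B=k + 7; C=k**2 + 7*k + 11.
Need (k + 1)·f(k+1) − (k + 6)·f(k) = k**2 + 7*k + 11.
Bound: deg f ≤ 5.
Solve for f: f(k) = k*(k + 2)*(k + 4)*(k**2 + 9*k + 23)/45 (degree 5 ≤ 5).
Get s_k = R·t_k = k*(-k**2 - 9*k - 23)/(15*(k**3 + 9*k**2 + 23*k + 15)) with R(k) = B(k−1)f(k)/C(k) = k*(k + 2)*(k + 4)*(k + 6)*(k**2 + 9*k + 23)/(45*(k**2 + 7*k + 11)).
s_(k+1) − s_k = 3*(-k**2 - 7*k - 11)/(k**6 + 21*k**5 + 175*k**4 + 735*k**3 + 1624*k**2 + 1764*k + 720) = t_k.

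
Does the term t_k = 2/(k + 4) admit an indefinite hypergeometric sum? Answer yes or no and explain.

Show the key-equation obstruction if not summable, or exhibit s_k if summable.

t_(k+1)/t_k = (k + 4)/(k + 5).
Gosper form: A/B · C(k+1)/C(k) with A=k + 4, B=k + 5, C=1.
Set up (k + 4)·f(k+1) − (k + 4)·f(k) − (1) = 0.
d = 0 from the (1,1,0) case.
Put f(k) = c0: A·f(k+1) − B(k−1)·f(k) − C = -1; need -1 = 0 — inconsistent ⇒ no f, not summable.

No — the linear system for f has no solution.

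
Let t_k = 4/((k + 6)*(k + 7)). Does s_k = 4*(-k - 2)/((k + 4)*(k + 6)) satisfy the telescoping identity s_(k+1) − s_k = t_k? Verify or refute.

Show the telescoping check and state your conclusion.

Invalid: residual 8*(-2*k - 11)/(k**4 + 22*k**3 + 179*k**2 + 638*k + 840) ≠ 0.

s_(k+1) = 4*(-k - 3)/((k + 5)*(k + 7))
s_(k+1) − s_k = 4*(k**2 + 5*k - 2)/(k**4 + 22*k**3 + 179*k**2 + 638*k + 840)
(s_(k+1) − s_k) − t_k = 8*(-2*k - 11)/(k**4 + 22*k**3 + 179*k**2 + 638*k + 840)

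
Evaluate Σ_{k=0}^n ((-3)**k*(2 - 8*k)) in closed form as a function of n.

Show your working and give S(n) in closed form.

Compute t_(k+1)/t_k: get 3*(-4*k - 3)/(4*k - 1).
Factor: A=-3; B=1; C=k - 1/4.
Need (-3)·f(k+1) − (1)·f(k) = k - 1/4.
deg f ≤ 1 (via 0,0,1).
Solving with deg f ≤ 1: f(k) = -(k - 1)/4.
Get s_k = R·t_k = 2*(-3)**k*(k - 1) with R(k) = B(k−1)f(k)/C(k) = -(k - 1)/(4*k - 1).
Check: Δs_k = (-3)**k*(2 - 8*k). ✓
s_(n+1) = 2*(-3)**(n + 1)*n and s_(0) = -2, so S(n) = -6*(-3)**n*n + 2.

S(n) = -6*(-3)**n*n + 2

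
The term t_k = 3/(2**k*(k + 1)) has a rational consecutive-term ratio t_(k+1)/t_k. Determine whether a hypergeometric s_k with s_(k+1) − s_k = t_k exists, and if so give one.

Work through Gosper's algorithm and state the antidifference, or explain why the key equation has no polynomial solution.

not Gosper-summable; s_k does not exist

Compute t_(k+1)/t_k: get (k + 1)/(2*(k + 2)).
So A=k/2 + 1/2 and B=k + 2, with C=1.
f must satisfy (k/2 + 1/2)·f(k+1) − (k + 1)·f(k) = 1.
From deg A=1, deg B=1, deg C=0: d=-1.
Bound -1 < 0, so the key equation has no polynomial solution.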